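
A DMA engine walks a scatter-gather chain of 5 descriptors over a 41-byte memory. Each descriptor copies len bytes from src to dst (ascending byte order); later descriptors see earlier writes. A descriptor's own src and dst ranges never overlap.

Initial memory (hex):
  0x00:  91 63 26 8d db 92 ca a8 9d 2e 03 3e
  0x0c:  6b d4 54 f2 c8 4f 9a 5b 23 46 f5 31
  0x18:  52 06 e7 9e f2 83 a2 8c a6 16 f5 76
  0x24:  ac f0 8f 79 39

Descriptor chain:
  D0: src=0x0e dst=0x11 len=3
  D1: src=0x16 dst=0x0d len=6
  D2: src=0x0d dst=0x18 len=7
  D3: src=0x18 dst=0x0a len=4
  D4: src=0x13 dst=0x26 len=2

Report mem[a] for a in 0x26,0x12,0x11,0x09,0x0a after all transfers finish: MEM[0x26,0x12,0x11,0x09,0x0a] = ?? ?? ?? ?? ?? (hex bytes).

D0: mem[0x11..0x13] <- [54 f2 c8]
D1: mem[0x0d..0x12] <- [f5 31 52 06 e7 9e]
D2: mem[0x18..0x1e] <- [f5 31 52 06 e7 9e c8]
D3: mem[0x0a..0x0d] <- [f5 31 52 06]
D4: mem[0x26..0x27] <- [c8 23]
query mem[0x26]=0xc8, mem[0x12]=0x9e, mem[0x11]=0xe7, mem[0x09]=0x2e, mem[0x0a]=0xf5

MEM[0x26,0x12,0x11,0x09,0x0a] = c8 9e e7 2e f5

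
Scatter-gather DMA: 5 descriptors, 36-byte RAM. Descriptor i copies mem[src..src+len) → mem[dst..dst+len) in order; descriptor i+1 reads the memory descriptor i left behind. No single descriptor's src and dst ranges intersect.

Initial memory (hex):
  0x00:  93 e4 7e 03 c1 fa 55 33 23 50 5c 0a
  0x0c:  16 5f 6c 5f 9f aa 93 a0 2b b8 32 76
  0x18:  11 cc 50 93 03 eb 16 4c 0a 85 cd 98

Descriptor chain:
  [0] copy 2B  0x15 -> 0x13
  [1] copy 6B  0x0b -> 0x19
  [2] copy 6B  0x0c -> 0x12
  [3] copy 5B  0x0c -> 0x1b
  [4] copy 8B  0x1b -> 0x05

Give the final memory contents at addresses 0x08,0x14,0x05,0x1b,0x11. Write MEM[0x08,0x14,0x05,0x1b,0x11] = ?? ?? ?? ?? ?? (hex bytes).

[0] 0x15->0x13 len=2 : b8 32
[1] 0x0b->0x19 len=6 : 0a 16 5f 6c 5f 9f
[2] 0x0c->0x12 len=6 : 16 5f 6c 5f 9f aa
[3] 0x0c->0x1b len=5 : 16 5f 6c 5f 9f
[4] 0x1b->0x05 len=8 : 16 5f 6c 5f 9f 0a 85 cd
query mem[0x08]=0x5f, mem[0x14]=0x6c, mem[0x05]=0x16, mem[0x1b]=0x16, mem[0x11]=0xaa

MEM[0x08,0x14,0x05,0x1b,0x11] = 5f 6c 16 16 aa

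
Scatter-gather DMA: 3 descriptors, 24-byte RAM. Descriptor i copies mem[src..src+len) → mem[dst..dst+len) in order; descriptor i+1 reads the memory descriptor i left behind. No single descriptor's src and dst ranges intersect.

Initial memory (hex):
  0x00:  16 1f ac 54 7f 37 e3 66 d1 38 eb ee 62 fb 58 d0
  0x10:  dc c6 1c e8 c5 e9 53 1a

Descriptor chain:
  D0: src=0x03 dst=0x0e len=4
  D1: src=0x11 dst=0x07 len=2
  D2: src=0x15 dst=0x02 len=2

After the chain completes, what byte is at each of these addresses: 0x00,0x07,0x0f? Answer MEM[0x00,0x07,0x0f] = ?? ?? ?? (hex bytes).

MEM[0x00,0x07,0x0f] = 16 e3 7f

[0] 0x03->0x0e len=4 : 54 7f 37 e3
[1] 0x11->0x07 len=2 : e3 1c
[2] 0x15->0x02 len=2 : e9 53
query mem[0x00]=0x16, mem[0x07]=0xe3, mem[0x0f]=0x7f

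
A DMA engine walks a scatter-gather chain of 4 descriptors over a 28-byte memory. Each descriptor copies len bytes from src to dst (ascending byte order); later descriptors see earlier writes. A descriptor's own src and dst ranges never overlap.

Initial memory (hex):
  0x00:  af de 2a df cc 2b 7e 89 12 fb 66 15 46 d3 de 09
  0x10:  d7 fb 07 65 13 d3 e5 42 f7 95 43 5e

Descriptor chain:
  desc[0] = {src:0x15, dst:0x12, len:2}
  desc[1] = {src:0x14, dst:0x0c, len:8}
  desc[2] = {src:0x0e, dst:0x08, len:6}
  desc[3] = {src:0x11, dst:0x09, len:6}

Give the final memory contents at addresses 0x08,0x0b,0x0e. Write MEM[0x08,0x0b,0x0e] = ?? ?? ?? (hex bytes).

D0: mem[0x12..0x13] <- [d3 e5]
D1: mem[0x0c..0x13] <- [13 d3 e5 42 f7 95 43 5e]
D2: mem[0x08..0x0d] <- [e5 42 f7 95 43 5e]
D3: mem[0x09..0x0e] <- [95 43 5e 13 d3 e5]
query mem[0x08]=0xe5, mem[0x0b]=0x5e, mem[0x0e]=0xe5

MEM[0x08,0x0b,0x0e] = e5 5e e5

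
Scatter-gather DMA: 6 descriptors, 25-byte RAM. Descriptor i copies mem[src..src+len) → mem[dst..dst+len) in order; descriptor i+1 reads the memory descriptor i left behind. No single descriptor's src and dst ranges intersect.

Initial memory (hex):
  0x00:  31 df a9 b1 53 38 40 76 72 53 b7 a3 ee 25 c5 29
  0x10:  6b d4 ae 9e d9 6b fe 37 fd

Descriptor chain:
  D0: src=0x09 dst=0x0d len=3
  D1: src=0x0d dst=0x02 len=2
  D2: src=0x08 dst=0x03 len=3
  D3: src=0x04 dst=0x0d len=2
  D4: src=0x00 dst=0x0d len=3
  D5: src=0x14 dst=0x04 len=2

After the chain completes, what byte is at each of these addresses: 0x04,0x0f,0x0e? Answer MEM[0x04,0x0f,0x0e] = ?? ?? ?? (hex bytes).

MEM[0x04,0x0f,0x0e] = d9 53 df

  after D0: wrote 3B at 0x0d = 53b7a3
  after D1: wrote 2B at 0x02 = 53b7
  after D2: wrote 3B at 0x03 = 7253b7
  after D3: wrote 2B at 0x0d = 53b7
  after D4: wrote 3B at 0x0d = 31df53
  after D5: wrote 2B at 0x04 = d96b
query mem[0x04]=0xd9, mem[0x0f]=0x53, mem[0x0e]=0xdf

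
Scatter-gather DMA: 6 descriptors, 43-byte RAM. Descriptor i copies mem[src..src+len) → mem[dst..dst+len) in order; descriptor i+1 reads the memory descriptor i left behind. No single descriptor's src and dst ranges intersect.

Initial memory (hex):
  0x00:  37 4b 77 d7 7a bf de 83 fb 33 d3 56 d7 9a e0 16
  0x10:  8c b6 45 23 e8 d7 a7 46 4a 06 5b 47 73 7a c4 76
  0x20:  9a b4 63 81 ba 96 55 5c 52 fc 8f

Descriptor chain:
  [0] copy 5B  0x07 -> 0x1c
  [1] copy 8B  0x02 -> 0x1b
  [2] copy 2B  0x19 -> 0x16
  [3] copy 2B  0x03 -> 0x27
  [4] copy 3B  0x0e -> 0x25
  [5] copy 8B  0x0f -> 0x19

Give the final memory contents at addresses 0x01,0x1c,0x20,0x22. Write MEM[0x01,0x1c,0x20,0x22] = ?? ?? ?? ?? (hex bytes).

[0] 0x07->0x1c len=5 : 83 fb 33 d3 56
[1] 0x02->0x1b len=8 : 77 d7 7a bf de 83 fb 33
[2] 0x19->0x16 len=2 : 06 5b
[3] 0x03->0x27 len=2 : d7 7a
[4] 0x0e->0x25 len=3 : e0 16 8c
[5] 0x0f->0x19 len=8 : 16 8c b6 45 23 e8 d7 06
query mem[0x01]=0x4b, mem[0x1c]=0x45, mem[0x20]=0x06, mem[0x22]=0x33

MEM[0x01,0x1c,0x20,0x22] = 4b 45 06 33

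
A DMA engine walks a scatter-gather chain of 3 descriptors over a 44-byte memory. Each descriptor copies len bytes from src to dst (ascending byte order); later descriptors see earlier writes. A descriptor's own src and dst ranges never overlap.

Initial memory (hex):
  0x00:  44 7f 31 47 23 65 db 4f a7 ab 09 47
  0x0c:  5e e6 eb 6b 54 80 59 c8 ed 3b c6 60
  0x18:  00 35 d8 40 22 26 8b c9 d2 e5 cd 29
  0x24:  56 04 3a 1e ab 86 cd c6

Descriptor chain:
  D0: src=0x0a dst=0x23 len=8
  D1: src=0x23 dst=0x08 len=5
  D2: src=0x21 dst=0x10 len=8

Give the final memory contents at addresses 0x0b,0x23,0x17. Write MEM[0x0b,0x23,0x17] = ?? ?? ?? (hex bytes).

D0: mem[0x23..0x2a] <- [09 47 5e e6 eb 6b 54 80]
D1: mem[0x08..0x0c] <- [09 47 5e e6 eb]
D2: mem[0x10..0x17] <- [e5 cd 09 47 5e e6 eb 6b]
query mem[0x0b]=0xe6, mem[0x23]=0x09, mem[0x17]=0x6b

MEM[0x0b,0x23,0x17] = e6 09 6b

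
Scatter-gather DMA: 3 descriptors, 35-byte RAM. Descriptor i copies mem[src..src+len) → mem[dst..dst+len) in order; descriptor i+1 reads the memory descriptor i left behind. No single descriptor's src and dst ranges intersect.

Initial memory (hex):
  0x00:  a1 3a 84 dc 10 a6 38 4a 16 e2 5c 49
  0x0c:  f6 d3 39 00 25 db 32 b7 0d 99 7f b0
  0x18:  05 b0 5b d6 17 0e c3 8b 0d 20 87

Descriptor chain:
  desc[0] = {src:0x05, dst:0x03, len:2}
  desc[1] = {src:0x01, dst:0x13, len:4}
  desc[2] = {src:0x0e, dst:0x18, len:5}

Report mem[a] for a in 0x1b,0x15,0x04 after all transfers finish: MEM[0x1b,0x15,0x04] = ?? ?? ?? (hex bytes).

#0 dst[0x03+2] := {0xa6,0x38}
#1 dst[0x13+4] := {0x3a,0x84,0xa6,0x38}
#2 dst[0x18+5] := {0x39,0x00,0x25,0xdb,0x32}
query mem[0x1b]=0xdb, mem[0x15]=0xa6, mem[0x04]=0x38

MEM[0x1b,0x15,0x04] = db a6 38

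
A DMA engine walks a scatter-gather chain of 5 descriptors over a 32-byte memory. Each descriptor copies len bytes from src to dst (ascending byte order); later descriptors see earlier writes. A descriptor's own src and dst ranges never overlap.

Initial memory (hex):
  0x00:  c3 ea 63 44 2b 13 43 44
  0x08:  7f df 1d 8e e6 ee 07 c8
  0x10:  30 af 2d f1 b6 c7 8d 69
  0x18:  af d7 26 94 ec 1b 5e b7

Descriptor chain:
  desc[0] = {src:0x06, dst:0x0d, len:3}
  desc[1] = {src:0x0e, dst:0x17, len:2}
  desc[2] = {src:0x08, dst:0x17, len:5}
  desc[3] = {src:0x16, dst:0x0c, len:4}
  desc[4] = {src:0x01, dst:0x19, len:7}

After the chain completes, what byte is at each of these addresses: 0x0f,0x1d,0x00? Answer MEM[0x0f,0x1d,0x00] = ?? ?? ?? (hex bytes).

MEM[0x0f,0x1d,0x00] = 1d 13 c3

  after D0: wrote 3B at 0x0d = 43447f
  after D1: wrote 2B at 0x17 = 447f
  after D2: wrote 5B at 0x17 = 7fdf1d8ee6
  after D3: wrote 4B at 0x0c = 8d7fdf1d
  after D4: wrote 7B at 0x19 = ea63442b134344
query mem[0x0f]=0x1d, mem[0x1d]=0x13, mem[0x00]=0xc3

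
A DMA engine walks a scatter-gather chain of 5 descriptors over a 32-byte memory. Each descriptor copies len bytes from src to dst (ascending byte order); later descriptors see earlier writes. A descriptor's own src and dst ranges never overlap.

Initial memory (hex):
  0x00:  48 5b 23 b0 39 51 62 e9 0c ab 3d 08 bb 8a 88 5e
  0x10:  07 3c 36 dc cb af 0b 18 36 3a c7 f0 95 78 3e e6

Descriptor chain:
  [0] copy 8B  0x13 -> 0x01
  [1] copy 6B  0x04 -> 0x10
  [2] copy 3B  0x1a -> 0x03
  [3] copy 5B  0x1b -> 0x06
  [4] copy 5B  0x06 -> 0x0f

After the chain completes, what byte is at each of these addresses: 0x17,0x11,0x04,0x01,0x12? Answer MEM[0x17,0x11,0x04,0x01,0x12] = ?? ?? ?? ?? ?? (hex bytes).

MEM[0x17,0x11,0x04,0x01,0x12] = 18 78 f0 dc 3e

  after D0: wrote 8B at 0x01 = dccbaf0b18363ac7
  after D1: wrote 6B at 0x10 = 0b18363ac7ab
  after D2: wrote 3B at 0x03 = c7f095
  after D3: wrote 5B at 0x06 = f095783ee6
  after D4: wrote 5B at 0x0f = f095783ee6
query mem[0x17]=0x18, mem[0x11]=0x78, mem[0x04]=0xf0, mem[0x01]=0xdc, mem[0x12]=0x3e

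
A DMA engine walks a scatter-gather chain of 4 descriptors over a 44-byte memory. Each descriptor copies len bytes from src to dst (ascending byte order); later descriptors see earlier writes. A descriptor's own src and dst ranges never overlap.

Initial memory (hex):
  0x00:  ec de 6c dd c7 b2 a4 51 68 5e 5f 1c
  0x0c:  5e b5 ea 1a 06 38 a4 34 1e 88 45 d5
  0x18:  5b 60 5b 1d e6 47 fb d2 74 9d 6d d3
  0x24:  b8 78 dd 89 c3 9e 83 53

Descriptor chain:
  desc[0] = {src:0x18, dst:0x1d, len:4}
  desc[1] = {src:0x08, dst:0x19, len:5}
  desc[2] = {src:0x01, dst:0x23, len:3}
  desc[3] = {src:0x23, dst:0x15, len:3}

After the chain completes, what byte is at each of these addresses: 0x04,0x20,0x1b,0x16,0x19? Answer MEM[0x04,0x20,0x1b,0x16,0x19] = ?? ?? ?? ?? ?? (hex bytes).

#0 dst[0x1d+4] := {0x5b,0x60,0x5b,0x1d}
#1 dst[0x19+5] := {0x68,0x5e,0x5f,0x1c,0x5e}
#2 dst[0x23+3] := {0xde,0x6c,0xdd}
#3 dst[0x15+3] := {0xde,0x6c,0xdd}
query mem[0x04]=0xc7, mem[0x20]=0x1d, mem[0x1b]=0x5f, mem[0x16]=0x6c, mem[0x19]=0x68

MEM[0x04,0x20,0x1b,0x16,0x19] = c7 1d 5f 6c 68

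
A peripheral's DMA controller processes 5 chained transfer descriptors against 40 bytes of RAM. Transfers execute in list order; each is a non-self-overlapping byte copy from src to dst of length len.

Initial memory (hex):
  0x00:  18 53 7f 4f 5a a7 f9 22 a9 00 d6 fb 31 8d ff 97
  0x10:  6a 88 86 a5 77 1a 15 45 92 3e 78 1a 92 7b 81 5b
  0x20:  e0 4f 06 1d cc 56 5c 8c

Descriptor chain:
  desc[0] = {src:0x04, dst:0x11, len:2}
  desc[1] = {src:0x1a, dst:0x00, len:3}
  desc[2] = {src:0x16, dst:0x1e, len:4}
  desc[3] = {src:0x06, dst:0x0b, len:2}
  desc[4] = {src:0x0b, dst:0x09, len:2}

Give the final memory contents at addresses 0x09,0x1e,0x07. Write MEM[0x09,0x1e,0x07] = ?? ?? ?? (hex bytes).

MEM[0x09,0x1e,0x07] = f9 15 22

[0] 0x04->0x11 len=2 : 5a a7
[1] 0x1a->0x00 len=3 : 78 1a 92
[2] 0x16->0x1e len=4 : 15 45 92 3e
[3] 0x06->0x0b len=2 : f9 22
[4] 0x0b->0x09 len=2 : f9 22
query mem[0x09]=0xf9, mem[0x1e]=0x15, mem[0x07]=0x22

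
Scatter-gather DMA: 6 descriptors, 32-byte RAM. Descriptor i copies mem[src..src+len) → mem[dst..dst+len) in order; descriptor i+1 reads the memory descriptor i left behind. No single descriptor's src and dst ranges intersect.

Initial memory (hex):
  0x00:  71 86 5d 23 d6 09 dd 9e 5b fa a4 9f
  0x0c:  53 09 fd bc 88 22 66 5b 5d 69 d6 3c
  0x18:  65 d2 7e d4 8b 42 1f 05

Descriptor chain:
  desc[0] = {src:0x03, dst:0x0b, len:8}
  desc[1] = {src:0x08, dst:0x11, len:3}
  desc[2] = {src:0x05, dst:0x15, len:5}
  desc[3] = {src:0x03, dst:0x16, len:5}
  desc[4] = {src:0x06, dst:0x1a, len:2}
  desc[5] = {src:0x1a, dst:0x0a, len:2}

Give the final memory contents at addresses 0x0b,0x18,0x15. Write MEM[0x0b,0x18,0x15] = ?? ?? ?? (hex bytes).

MEM[0x0b,0x18,0x15] = 9e 09 09

  after D0: wrote 8B at 0x0b = 23d609dd9e5bfaa4
  after D1: wrote 3B at 0x11 = 5bfaa4
  after D2: wrote 5B at 0x15 = 09dd9e5bfa
  after D3: wrote 5B at 0x16 = 23d609dd9e
  after D4: wrote 2B at 0x1a = dd9e
  after D5: wrote 2B at 0x0a = dd9e
query mem[0x0b]=0x9e, mem[0x18]=0x09, mem[0x15]=0x09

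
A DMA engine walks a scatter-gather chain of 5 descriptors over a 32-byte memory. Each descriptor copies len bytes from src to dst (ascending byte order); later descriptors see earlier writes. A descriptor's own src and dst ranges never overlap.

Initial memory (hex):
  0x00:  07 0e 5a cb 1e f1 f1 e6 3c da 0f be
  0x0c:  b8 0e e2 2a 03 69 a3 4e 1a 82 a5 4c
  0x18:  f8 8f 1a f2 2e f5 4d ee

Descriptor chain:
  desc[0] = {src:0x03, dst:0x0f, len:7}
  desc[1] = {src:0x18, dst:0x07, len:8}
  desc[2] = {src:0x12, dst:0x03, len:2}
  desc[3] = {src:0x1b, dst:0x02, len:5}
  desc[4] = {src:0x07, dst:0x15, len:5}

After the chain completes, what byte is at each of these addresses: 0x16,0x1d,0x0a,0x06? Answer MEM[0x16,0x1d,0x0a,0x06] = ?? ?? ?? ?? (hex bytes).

MEM[0x16,0x1d,0x0a,0x06] = 8f f5 f2 ee

[0] 0x03->0x0f len=7 : cb 1e f1 f1 e6 3c da
[1] 0x18->0x07 len=8 : f8 8f 1a f2 2e f5 4d ee
[2] 0x12->0x03 len=2 : f1 e6
[3] 0x1b->0x02 len=5 : f2 2e f5 4d ee
[4] 0x07->0x15 len=5 : f8 8f 1a f2 2e
query mem[0x16]=0x8f, mem[0x1d]=0xf5, mem[0x0a]=0xf2, mem[0x06]=0xee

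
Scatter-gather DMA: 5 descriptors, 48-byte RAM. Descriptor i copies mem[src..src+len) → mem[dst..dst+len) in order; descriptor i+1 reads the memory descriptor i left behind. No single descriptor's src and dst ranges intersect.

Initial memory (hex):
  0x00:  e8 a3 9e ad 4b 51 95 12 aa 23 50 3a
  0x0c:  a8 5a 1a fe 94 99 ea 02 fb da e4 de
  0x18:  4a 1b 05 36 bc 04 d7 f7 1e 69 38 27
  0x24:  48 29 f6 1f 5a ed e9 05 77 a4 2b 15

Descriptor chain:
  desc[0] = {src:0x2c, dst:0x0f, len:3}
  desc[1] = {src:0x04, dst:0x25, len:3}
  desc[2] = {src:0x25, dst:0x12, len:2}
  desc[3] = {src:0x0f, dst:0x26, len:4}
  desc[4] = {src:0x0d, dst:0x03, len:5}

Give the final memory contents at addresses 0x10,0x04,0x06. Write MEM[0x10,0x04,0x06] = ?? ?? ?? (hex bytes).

  after D0: wrote 3B at 0x0f = 77a42b
  after D1: wrote 3B at 0x25 = 4b5195
  after D2: wrote 2B at 0x12 = 4b51
  after D3: wrote 4B at 0x26 = 77a42b4b
  after D4: wrote 5B at 0x03 = 5a1a77a42b
query mem[0x10]=0xa4, mem[0x04]=0x1a, mem[0x06]=0xa4

MEM[0x10,0x04,0x06] = a4 1a a4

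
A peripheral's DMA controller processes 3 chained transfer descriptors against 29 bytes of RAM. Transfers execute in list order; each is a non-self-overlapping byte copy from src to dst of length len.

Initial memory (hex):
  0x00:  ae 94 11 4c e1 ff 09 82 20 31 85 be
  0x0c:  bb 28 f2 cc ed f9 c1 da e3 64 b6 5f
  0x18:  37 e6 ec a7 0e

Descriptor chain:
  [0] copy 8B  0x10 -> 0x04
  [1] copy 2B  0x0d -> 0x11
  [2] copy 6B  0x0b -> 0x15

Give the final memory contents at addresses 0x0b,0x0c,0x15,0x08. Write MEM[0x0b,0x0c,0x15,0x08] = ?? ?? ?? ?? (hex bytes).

MEM[0x0b,0x0c,0x15,0x08] = 5f bb 5f e3

#0 dst[0x04+8] := {0xed,0xf9,0xc1,0xda,0xe3,0x64,0xb6,0x5f}
#1 dst[0x11+2] := {0x28,0xf2}
#2 dst[0x15+6] := {0x5f,0xbb,0x28,0xf2,0xcc,0xed}
query mem[0x0b]=0x5f, mem[0x0c]=0xbb, mem[0x15]=0x5f, mem[0x08]=0xe3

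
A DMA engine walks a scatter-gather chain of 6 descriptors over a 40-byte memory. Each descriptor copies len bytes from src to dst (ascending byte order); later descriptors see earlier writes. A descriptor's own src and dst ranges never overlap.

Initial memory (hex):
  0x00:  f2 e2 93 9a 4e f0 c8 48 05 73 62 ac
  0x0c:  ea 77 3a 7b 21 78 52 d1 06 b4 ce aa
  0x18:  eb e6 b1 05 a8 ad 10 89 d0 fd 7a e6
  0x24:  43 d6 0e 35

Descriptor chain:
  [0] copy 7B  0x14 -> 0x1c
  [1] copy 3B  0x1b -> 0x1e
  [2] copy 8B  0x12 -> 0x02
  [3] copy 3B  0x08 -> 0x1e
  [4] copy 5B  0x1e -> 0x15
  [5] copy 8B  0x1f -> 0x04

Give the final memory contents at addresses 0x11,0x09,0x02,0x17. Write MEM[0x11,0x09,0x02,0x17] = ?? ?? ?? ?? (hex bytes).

#0 dst[0x1c+7] := {0x06,0xb4,0xce,0xaa,0xeb,0xe6,0xb1}
#1 dst[0x1e+3] := {0x05,0x06,0xb4}
#2 dst[0x02+8] := {0x52,0xd1,0x06,0xb4,0xce,0xaa,0xeb,0xe6}
#3 dst[0x1e+3] := {0xeb,0xe6,0x62}
#4 dst[0x15+5] := {0xeb,0xe6,0x62,0xe6,0xb1}
#5 dst[0x04+8] := {0xe6,0x62,0xe6,0xb1,0xe6,0x43,0xd6,0x0e}
query mem[0x11]=0x78, mem[0x09]=0x43, mem[0x02]=0x52, mem[0x17]=0x62

MEM[0x11,0x09,0x02,0x17] = 78 43 52 62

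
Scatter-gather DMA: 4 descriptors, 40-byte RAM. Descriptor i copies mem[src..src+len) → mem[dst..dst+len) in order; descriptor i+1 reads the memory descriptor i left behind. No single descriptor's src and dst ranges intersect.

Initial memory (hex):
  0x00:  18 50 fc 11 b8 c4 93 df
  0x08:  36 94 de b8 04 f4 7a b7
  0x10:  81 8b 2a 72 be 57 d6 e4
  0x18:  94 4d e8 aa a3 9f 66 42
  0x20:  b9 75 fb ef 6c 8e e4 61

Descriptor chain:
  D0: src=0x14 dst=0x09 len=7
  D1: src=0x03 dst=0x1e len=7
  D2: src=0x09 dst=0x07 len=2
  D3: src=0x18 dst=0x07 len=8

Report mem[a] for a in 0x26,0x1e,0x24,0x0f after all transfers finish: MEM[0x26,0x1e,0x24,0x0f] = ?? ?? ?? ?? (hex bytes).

MEM[0x26,0x1e,0x24,0x0f] = e4 11 be e8

#0 dst[0x09+7] := {0xbe,0x57,0xd6,0xe4,0x94,0x4d,0xe8}
#1 dst[0x1e+7] := {0x11,0xb8,0xc4,0x93,0xdf,0x36,0xbe}
#2 dst[0x07+2] := {0xbe,0x57}
#3 dst[0x07+8] := {0x94,0x4d,0xe8,0xaa,0xa3,0x9f,0x11,0xb8}
query mem[0x26]=0xe4, mem[0x1e]=0x11, mem[0x24]=0xbe, mem[0x0f]=0xe8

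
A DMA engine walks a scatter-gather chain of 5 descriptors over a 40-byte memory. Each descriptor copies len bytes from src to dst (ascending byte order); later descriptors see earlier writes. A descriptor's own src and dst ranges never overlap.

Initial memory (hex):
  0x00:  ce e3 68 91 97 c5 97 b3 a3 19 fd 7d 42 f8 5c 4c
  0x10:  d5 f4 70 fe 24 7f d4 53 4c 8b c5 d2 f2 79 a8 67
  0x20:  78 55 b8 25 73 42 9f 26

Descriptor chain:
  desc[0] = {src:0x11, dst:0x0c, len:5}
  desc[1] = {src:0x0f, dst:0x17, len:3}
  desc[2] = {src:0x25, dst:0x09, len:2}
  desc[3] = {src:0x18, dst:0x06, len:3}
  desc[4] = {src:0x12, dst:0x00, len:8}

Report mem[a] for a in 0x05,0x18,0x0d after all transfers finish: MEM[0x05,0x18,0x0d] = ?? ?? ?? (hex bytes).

#0 dst[0x0c+5] := {0xf4,0x70,0xfe,0x24,0x7f}
#1 dst[0x17+3] := {0x24,0x7f,0xf4}
#2 dst[0x09+2] := {0x42,0x9f}
#3 dst[0x06+3] := {0x7f,0xf4,0xc5}
#4 dst[0x00+8] := {0x70,0xfe,0x24,0x7f,0xd4,0x24,0x7f,0xf4}
query mem[0x05]=0x24, mem[0x18]=0x7f, mem[0x0d]=0x70

MEM[0x05,0x18,0x0d] = 24 7f 70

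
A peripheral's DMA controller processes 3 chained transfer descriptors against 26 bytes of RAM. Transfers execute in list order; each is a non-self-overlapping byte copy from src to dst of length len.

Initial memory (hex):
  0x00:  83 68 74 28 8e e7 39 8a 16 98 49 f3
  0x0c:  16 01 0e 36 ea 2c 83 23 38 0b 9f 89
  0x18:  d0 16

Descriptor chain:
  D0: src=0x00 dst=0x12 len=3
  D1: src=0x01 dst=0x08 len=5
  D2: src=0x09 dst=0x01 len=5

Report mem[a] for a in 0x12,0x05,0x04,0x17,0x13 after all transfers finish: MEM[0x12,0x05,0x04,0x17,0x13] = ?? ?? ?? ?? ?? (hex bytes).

  after D0: wrote 3B at 0x12 = 836874
  after D1: wrote 5B at 0x08 = 6874288ee7
  after D2: wrote 5B at 0x01 = 74288ee701
query mem[0x12]=0x83, mem[0x05]=0x01, mem[0x04]=0xe7, mem[0x17]=0x89, mem[0x13]=0x68

MEM[0x12,0x05,0x04,0x17,0x13] = 83 01 e7 89 68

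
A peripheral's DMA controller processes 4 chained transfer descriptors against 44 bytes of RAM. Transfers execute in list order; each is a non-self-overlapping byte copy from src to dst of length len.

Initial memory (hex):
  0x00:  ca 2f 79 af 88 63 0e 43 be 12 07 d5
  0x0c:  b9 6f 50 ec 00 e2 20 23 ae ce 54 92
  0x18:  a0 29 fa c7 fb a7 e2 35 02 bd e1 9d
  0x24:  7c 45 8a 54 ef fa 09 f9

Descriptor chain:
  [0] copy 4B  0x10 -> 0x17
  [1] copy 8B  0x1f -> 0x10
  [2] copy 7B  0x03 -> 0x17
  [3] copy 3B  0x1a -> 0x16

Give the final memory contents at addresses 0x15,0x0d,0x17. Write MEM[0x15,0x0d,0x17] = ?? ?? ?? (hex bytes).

MEM[0x15,0x0d,0x17] = 7c 6f 43

  after D0: wrote 4B at 0x17 = 00e22023
  after D1: wrote 8B at 0x10 = 3502bde19d7c458a
  after D2: wrote 7B at 0x17 = af88630e43be12
  after D3: wrote 3B at 0x16 = 0e43be
query mem[0x15]=0x7c, mem[0x0d]=0x6f, mem[0x17]=0x43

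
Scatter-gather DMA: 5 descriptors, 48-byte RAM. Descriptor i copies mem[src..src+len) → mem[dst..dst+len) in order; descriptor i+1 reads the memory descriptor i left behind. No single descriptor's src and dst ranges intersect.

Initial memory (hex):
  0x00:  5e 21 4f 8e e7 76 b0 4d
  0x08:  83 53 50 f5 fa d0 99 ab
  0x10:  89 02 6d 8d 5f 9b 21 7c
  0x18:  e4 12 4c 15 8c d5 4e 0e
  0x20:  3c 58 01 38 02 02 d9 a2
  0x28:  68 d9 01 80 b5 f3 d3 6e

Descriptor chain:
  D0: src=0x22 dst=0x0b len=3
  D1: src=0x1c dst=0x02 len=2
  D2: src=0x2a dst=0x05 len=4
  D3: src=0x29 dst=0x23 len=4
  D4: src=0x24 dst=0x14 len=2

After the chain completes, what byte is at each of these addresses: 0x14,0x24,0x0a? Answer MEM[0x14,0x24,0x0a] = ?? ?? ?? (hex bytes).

MEM[0x14,0x24,0x0a] = 01 01 50

  after D0: wrote 3B at 0x0b = 013802
  after D1: wrote 2B at 0x02 = 8cd5
  after D2: wrote 4B at 0x05 = 0180b5f3
  after D3: wrote 4B at 0x23 = d90180b5
  after D4: wrote 2B at 0x14 = 0180
query mem[0x14]=0x01, mem[0x24]=0x01, mem[0x0a]=0x50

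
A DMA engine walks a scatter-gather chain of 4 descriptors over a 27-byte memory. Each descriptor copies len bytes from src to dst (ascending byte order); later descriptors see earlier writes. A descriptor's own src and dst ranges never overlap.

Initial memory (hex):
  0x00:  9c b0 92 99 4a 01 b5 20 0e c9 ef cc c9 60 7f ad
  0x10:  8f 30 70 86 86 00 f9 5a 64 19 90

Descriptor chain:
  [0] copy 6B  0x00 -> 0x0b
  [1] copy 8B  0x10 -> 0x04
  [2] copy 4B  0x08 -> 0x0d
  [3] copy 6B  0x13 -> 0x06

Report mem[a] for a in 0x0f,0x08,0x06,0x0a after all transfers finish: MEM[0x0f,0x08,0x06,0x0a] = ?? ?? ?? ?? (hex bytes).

D0: mem[0x0b..0x10] <- [9c b0 92 99 4a 01]
D1: mem[0x04..0x0b] <- [01 30 70 86 86 00 f9 5a]
D2: mem[0x0d..0x10] <- [86 00 f9 5a]
D3: mem[0x06..0x0b] <- [86 86 00 f9 5a 64]
query mem[0x0f]=0xf9, mem[0x08]=0x00, mem[0x06]=0x86, mem[0x0a]=0x5a

MEM[0x0f,0x08,0x06,0x0a] = f9 00 86 5a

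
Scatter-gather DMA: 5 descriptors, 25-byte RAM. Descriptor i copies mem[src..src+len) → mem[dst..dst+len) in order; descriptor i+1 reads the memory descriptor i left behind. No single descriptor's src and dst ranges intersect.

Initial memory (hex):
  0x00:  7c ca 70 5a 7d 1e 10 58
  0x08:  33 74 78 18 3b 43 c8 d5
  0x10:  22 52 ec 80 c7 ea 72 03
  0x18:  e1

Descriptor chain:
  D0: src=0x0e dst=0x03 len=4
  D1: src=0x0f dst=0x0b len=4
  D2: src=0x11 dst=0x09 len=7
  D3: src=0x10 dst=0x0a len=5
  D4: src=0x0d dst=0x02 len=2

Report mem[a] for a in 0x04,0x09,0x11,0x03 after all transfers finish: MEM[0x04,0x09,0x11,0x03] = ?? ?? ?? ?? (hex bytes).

MEM[0x04,0x09,0x11,0x03] = d5 52 52 c7

#0 dst[0x03+4] := {0xc8,0xd5,0x22,0x52}
#1 dst[0x0b+4] := {0xd5,0x22,0x52,0xec}
#2 dst[0x09+7] := {0x52,0xec,0x80,0xc7,0xea,0x72,0x03}
#3 dst[0x0a+5] := {0x22,0x52,0xec,0x80,0xc7}
#4 dst[0x02+2] := {0x80,0xc7}
query mem[0x04]=0xd5, mem[0x09]=0x52, mem[0x11]=0x52, mem[0x03]=0xc7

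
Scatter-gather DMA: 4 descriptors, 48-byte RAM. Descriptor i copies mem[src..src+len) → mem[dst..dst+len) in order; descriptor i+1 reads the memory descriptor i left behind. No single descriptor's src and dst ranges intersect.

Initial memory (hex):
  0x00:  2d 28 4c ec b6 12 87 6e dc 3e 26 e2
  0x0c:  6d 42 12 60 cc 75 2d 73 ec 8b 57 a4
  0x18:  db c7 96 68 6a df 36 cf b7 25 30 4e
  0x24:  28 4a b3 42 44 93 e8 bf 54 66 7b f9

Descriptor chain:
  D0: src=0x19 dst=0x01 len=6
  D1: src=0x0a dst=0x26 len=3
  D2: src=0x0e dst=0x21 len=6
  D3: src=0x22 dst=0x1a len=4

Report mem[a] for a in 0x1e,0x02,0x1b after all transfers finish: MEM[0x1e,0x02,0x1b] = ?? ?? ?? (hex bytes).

MEM[0x1e,0x02,0x1b] = 36 96 cc

#0 dst[0x01+6] := {0xc7,0x96,0x68,0x6a,0xdf,0x36}
#1 dst[0x26+3] := {0x26,0xe2,0x6d}
#2 dst[0x21+6] := {0x12,0x60,0xcc,0x75,0x2d,0x73}
#3 dst[0x1a+4] := {0x60,0xcc,0x75,0x2d}
query mem[0x1e]=0x36, mem[0x02]=0x96, mem[0x1b]=0xcc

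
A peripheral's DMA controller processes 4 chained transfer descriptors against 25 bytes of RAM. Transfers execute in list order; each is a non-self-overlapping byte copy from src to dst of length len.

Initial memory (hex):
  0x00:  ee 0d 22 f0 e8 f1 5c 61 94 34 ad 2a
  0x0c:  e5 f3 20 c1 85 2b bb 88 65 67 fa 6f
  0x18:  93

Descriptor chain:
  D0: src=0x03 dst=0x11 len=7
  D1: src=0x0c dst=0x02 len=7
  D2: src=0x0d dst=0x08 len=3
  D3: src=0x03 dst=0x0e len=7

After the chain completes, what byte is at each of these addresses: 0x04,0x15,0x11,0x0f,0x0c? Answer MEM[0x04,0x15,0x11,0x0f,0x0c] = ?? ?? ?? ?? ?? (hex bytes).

D0: mem[0x11..0x17] <- [f0 e8 f1 5c 61 94 34]
D1: mem[0x02..0x08] <- [e5 f3 20 c1 85 f0 e8]
D2: mem[0x08..0x0a] <- [f3 20 c1]
D3: mem[0x0e..0x14] <- [f3 20 c1 85 f0 f3 20]
query mem[0x04]=0x20, mem[0x15]=0x61, mem[0x11]=0x85, mem[0x0f]=0x20, mem[0x0c]=0xe5

MEM[0x04,0x15,0x11,0x0f,0x0c] = 20 61 85 20 e5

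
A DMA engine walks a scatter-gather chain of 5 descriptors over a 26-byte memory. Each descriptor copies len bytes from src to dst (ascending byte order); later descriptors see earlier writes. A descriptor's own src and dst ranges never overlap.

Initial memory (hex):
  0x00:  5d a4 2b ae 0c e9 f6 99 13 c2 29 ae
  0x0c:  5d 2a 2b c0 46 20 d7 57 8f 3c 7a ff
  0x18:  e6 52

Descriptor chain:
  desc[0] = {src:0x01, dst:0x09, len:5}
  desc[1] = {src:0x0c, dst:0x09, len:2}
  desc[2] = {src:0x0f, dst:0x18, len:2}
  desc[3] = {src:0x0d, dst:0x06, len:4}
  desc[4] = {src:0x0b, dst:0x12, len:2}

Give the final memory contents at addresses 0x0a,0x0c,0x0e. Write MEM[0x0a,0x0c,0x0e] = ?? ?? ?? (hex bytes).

MEM[0x0a,0x0c,0x0e] = e9 0c 2b

#0 dst[0x09+5] := {0xa4,0x2b,0xae,0x0c,0xe9}
#1 dst[0x09+2] := {0x0c,0xe9}
#2 dst[0x18+2] := {0xc0,0x46}
#3 dst[0x06+4] := {0xe9,0x2b,0xc0,0x46}
#4 dst[0x12+2] := {0xae,0x0c}
query mem[0x0a]=0xe9, mem[0x0c]=0x0c, mem[0x0e]=0x2b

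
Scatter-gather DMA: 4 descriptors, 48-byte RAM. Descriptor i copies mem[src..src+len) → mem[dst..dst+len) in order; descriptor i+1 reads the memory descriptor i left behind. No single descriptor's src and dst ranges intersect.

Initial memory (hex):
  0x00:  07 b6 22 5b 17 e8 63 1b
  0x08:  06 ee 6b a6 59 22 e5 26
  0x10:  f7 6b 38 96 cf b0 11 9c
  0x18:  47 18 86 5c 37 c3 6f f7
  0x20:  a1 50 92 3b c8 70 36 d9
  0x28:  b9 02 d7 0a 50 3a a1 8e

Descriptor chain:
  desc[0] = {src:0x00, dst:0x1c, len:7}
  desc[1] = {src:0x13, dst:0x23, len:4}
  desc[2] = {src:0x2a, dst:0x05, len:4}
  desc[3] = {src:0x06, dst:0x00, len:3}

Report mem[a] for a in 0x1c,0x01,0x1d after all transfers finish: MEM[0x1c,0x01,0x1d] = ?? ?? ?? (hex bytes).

MEM[0x1c,0x01,0x1d] = 07 50 b6

[0] 0x00->0x1c len=7 : 07 b6 22 5b 17 e8 63
[1] 0x13->0x23 len=4 : 96 cf b0 11
[2] 0x2a->0x05 len=4 : d7 0a 50 3a
[3] 0x06->0x00 len=3 : 0a 50 3a
query mem[0x1c]=0x07, mem[0x01]=0x50, mem[0x1d]=0xb6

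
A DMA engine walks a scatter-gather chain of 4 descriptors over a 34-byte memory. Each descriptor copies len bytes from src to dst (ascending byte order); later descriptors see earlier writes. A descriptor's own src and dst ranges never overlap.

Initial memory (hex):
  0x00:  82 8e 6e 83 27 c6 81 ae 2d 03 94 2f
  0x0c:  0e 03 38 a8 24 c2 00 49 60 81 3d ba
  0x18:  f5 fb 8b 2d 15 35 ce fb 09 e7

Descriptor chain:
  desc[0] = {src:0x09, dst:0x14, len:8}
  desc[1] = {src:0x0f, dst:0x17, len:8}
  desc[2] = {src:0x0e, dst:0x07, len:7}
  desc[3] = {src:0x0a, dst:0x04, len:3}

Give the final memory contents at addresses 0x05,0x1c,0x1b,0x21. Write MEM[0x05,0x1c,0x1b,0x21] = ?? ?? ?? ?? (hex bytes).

#0 dst[0x14+8] := {0x03,0x94,0x2f,0x0e,0x03,0x38,0xa8,0x24}
#1 dst[0x17+8] := {0xa8,0x24,0xc2,0x00,0x49,0x03,0x94,0x2f}
#2 dst[0x07+7] := {0x38,0xa8,0x24,0xc2,0x00,0x49,0x03}
#3 dst[0x04+3] := {0xc2,0x00,0x49}
query mem[0x05]=0x00, mem[0x1c]=0x03, mem[0x1b]=0x49, mem[0x21]=0xe7

MEM[0x05,0x1c,0x1b,0x21] = 00 03 49 e7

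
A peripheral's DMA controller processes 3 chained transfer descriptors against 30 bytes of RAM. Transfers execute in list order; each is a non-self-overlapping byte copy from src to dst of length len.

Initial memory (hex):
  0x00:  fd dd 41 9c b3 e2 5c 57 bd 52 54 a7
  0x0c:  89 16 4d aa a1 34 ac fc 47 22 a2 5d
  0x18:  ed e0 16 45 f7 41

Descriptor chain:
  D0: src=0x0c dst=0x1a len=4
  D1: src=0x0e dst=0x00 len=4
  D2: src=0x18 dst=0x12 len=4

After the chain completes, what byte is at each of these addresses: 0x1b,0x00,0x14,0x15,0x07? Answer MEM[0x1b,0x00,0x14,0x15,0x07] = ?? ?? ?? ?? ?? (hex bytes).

MEM[0x1b,0x00,0x14,0x15,0x07] = 16 4d 89 16 57

  after D0: wrote 4B at 0x1a = 89164daa
  after D1: wrote 4B at 0x00 = 4daaa134
  after D2: wrote 4B at 0x12 = ede08916
query mem[0x1b]=0x16, mem[0x00]=0x4d, mem[0x14]=0x89, mem[0x15]=0x16, mem[0x07]=0x57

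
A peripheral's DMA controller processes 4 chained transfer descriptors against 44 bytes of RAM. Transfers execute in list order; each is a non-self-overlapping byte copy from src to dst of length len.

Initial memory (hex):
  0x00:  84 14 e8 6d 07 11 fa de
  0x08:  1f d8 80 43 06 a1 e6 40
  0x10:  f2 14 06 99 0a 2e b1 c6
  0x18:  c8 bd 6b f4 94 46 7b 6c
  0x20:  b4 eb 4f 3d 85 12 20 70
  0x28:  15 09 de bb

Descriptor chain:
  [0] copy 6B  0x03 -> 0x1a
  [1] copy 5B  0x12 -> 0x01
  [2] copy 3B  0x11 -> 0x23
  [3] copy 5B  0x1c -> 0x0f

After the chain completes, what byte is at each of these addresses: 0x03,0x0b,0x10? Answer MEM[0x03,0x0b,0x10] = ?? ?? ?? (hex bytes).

MEM[0x03,0x0b,0x10] = 0a 43 fa

[0] 0x03->0x1a len=6 : 6d 07 11 fa de 1f
[1] 0x12->0x01 len=5 : 06 99 0a 2e b1
[2] 0x11->0x23 len=3 : 14 06 99
[3] 0x1c->0x0f len=5 : 11 fa de 1f b4
query mem[0x03]=0x0a, mem[0x0b]=0x43, mem[0x10]=0xfa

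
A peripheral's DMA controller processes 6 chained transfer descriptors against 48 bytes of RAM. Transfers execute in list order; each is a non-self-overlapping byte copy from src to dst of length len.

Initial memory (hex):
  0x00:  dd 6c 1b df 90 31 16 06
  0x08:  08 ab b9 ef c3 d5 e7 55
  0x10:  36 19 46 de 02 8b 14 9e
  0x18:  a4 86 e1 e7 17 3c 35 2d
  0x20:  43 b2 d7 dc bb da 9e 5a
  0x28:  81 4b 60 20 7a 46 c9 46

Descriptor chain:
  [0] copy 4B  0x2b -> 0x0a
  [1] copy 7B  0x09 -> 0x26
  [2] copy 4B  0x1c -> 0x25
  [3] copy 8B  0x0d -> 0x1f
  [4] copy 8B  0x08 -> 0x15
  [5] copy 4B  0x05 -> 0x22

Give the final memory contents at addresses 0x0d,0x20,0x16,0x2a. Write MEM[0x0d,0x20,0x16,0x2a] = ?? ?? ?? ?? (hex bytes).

MEM[0x0d,0x20,0x16,0x2a] = c9 e7 ab c9

D0: mem[0x0a..0x0d] <- [20 7a 46 c9]
D1: mem[0x26..0x2c] <- [ab 20 7a 46 c9 e7 55]
D2: mem[0x25..0x28] <- [17 3c 35 2d]
D3: mem[0x1f..0x26] <- [c9 e7 55 36 19 46 de 02]
D4: mem[0x15..0x1c] <- [08 ab 20 7a 46 c9 e7 55]
D5: mem[0x22..0x25] <- [31 16 06 08]
query mem[0x0d]=0xc9, mem[0x20]=0xe7, mem[0x16]=0xab, mem[0x2a]=0xc9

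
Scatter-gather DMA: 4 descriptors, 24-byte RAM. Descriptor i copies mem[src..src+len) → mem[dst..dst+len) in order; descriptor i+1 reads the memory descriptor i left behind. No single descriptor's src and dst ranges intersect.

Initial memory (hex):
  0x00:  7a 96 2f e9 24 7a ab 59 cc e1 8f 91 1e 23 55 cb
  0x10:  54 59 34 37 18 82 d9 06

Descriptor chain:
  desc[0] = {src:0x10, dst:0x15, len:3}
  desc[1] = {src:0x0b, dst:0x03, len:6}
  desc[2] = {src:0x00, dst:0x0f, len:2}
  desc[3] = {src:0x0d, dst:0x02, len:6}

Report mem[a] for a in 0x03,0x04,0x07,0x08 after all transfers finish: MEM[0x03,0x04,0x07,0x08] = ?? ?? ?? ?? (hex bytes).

MEM[0x03,0x04,0x07,0x08] = 55 7a 34 54

  after D0: wrote 3B at 0x15 = 545934
  after D1: wrote 6B at 0x03 = 911e2355cb54
  after D2: wrote 2B at 0x0f = 7a96
  after D3: wrote 6B at 0x02 = 23557a965934
query mem[0x03]=0x55, mem[0x04]=0x7a, mem[0x07]=0x34, mem[0x08]=0x54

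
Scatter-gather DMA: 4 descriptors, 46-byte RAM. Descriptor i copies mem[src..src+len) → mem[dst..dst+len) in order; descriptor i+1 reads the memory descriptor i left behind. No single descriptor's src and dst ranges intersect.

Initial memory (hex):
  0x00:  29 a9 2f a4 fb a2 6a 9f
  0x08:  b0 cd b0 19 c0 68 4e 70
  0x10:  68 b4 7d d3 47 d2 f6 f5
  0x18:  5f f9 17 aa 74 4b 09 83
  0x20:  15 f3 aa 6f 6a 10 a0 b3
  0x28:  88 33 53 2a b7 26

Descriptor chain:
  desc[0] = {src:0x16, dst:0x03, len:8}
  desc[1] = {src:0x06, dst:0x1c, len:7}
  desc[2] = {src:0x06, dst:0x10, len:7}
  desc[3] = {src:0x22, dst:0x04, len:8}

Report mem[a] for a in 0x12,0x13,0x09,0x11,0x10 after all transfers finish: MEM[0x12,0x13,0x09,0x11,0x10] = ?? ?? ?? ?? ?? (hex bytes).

#0 dst[0x03+8] := {0xf6,0xf5,0x5f,0xf9,0x17,0xaa,0x74,0x4b}
#1 dst[0x1c+7] := {0xf9,0x17,0xaa,0x74,0x4b,0x19,0xc0}
#2 dst[0x10+7] := {0xf9,0x17,0xaa,0x74,0x4b,0x19,0xc0}
#3 dst[0x04+8] := {0xc0,0x6f,0x6a,0x10,0xa0,0xb3,0x88,0x33}
query mem[0x12]=0xaa, mem[0x13]=0x74, mem[0x09]=0xb3, mem[0x11]=0x17, mem[0x10]=0xf9

MEM[0x12,0x13,0x09,0x11,0x10] = aa 74 b3 17 f9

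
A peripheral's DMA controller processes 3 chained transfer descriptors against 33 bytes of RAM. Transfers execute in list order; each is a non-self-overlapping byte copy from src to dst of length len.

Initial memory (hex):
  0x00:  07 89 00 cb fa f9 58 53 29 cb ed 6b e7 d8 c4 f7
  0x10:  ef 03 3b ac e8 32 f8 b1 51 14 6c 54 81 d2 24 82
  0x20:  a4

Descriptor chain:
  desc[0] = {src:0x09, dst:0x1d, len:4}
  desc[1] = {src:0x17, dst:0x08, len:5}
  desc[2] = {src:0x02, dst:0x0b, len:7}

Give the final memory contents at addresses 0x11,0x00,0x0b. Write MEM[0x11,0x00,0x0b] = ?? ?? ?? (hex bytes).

MEM[0x11,0x00,0x0b] = b1 07 00

#0 dst[0x1d+4] := {0xcb,0xed,0x6b,0xe7}
#1 dst[0x08+5] := {0xb1,0x51,0x14,0x6c,0x54}
#2 dst[0x0b+7] := {0x00,0xcb,0xfa,0xf9,0x58,0x53,0xb1}
query mem[0x11]=0xb1, mem[0x00]=0x07, mem[0x0b]=0x00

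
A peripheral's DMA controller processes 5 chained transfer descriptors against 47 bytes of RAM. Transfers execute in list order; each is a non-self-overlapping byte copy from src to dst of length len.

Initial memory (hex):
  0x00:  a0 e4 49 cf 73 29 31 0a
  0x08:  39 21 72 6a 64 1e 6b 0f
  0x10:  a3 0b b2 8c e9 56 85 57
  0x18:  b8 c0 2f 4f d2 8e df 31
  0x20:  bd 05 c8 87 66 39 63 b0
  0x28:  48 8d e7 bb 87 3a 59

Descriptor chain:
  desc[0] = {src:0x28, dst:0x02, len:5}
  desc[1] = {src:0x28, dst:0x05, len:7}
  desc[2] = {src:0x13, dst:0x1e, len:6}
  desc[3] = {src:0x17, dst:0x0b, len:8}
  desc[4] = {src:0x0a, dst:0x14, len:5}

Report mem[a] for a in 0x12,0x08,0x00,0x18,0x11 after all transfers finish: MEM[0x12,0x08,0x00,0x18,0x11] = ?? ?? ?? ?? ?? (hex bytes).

MEM[0x12,0x08,0x00,0x18,0x11] = 8c bb a0 2f 8e

#0 dst[0x02+5] := {0x48,0x8d,0xe7,0xbb,0x87}
#1 dst[0x05+7] := {0x48,0x8d,0xe7,0xbb,0x87,0x3a,0x59}
#2 dst[0x1e+6] := {0x8c,0xe9,0x56,0x85,0x57,0xb8}
#3 dst[0x0b+8] := {0x57,0xb8,0xc0,0x2f,0x4f,0xd2,0x8e,0x8c}
#4 dst[0x14+5] := {0x3a,0x57,0xb8,0xc0,0x2f}
query mem[0x12]=0x8c, mem[0x08]=0xbb, mem[0x00]=0xa0, mem[0x18]=0x2f, mem[0x11]=0x8e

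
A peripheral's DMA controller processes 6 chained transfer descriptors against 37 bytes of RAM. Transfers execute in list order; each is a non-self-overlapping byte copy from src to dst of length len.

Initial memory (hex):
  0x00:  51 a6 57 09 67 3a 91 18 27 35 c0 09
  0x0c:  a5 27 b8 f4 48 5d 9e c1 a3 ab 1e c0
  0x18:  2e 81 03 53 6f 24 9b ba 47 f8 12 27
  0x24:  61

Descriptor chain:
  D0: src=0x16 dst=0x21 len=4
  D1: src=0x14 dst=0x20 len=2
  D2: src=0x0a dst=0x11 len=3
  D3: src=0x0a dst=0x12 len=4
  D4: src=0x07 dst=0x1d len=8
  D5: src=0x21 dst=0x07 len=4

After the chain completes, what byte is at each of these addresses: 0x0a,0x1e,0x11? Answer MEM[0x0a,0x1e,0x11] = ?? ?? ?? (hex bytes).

#0 dst[0x21+4] := {0x1e,0xc0,0x2e,0x81}
#1 dst[0x20+2] := {0xa3,0xab}
#2 dst[0x11+3] := {0xc0,0x09,0xa5}
#3 dst[0x12+4] := {0xc0,0x09,0xa5,0x27}
#4 dst[0x1d+8] := {0x18,0x27,0x35,0xc0,0x09,0xa5,0x27,0xb8}
#5 dst[0x07+4] := {0x09,0xa5,0x27,0xb8}
query mem[0x0a]=0xb8, mem[0x1e]=0x27, mem[0x11]=0xc0

MEM[0x0a,0x1e,0x11] = b8 27 c0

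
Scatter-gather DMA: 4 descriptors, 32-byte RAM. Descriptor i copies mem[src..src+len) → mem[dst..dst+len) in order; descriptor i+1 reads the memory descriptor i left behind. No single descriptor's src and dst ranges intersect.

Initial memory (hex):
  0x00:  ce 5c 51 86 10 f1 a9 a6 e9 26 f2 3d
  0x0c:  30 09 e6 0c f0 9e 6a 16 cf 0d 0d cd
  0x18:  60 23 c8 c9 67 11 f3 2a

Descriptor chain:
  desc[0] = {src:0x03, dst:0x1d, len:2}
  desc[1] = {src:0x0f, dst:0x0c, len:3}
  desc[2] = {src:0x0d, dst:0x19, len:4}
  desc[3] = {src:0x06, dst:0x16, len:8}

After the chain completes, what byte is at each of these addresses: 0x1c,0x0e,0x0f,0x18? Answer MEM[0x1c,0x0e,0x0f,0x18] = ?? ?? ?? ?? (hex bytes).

#0 dst[0x1d+2] := {0x86,0x10}
#1 dst[0x0c+3] := {0x0c,0xf0,0x9e}
#2 dst[0x19+4] := {0xf0,0x9e,0x0c,0xf0}
#3 dst[0x16+8] := {0xa9,0xa6,0xe9,0x26,0xf2,0x3d,0x0c,0xf0}
query mem[0x1c]=0x0c, mem[0x0e]=0x9e, mem[0x0f]=0x0c, mem[0x18]=0xe9

MEM[0x1c,0x0e,0x0f,0x18] = 0c 9e 0c e9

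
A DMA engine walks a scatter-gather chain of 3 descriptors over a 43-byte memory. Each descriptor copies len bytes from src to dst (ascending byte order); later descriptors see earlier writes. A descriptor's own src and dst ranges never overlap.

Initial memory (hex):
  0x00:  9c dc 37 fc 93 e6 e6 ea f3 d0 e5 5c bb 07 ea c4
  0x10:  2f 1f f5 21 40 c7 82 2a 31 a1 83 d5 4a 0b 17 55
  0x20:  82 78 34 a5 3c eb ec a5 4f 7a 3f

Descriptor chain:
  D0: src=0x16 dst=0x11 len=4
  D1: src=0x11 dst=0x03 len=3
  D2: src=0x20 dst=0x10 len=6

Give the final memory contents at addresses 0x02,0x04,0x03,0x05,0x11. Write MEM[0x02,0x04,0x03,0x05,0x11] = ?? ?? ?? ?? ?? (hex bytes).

MEM[0x02,0x04,0x03,0x05,0x11] = 37 2a 82 31 78

D0: mem[0x11..0x14] <- [82 2a 31 a1]
D1: mem[0x03..0x05] <- [82 2a 31]
D2: mem[0x10..0x15] <- [82 78 34 a5 3c eb]
query mem[0x02]=0x37, mem[0x04]=0x2a, mem[0x03]=0x82, mem[0x05]=0x31, mem[0x11]=0x78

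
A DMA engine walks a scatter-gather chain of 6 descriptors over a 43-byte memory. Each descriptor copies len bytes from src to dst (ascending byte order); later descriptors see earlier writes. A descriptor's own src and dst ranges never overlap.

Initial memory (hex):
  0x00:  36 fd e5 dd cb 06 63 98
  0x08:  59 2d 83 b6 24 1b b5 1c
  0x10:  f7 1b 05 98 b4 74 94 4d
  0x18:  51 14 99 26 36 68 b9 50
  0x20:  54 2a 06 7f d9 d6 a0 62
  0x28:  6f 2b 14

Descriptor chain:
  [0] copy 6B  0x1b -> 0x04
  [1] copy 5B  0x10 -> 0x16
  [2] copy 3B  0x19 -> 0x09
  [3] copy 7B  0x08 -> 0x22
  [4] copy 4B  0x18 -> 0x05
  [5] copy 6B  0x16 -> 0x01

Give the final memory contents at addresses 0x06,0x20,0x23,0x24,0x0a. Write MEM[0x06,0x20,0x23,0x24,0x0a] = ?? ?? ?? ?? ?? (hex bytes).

MEM[0x06,0x20,0x23,0x24,0x0a] = 26 54 98 b4 b4

D0: mem[0x04..0x09] <- [26 36 68 b9 50 54]
D1: mem[0x16..0x1a] <- [f7 1b 05 98 b4]
D2: mem[0x09..0x0b] <- [98 b4 26]
D3: mem[0x22..0x28] <- [50 98 b4 26 24 1b b5]
D4: mem[0x05..0x08] <- [05 98 b4 26]
D5: mem[0x01..0x06] <- [f7 1b 05 98 b4 26]
query mem[0x06]=0x26, mem[0x20]=0x54, mem[0x23]=0x98, mem[0x24]=0xb4, mem[0x0a]=0xb4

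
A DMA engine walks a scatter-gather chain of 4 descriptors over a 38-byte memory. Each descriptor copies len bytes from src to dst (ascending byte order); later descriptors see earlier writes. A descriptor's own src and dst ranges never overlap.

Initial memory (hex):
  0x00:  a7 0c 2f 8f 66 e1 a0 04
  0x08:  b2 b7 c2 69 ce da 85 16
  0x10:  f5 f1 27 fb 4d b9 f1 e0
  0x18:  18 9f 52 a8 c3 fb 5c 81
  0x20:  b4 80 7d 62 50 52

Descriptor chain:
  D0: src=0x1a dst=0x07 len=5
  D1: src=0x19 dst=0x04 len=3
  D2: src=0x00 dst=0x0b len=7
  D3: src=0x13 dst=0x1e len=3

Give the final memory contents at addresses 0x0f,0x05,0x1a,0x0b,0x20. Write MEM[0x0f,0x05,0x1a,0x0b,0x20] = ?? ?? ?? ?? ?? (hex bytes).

MEM[0x0f,0x05,0x1a,0x0b,0x20] = 9f 52 52 a7 b9

[0] 0x1a->0x07 len=5 : 52 a8 c3 fb 5c
[1] 0x19->0x04 len=3 : 9f 52 a8
[2] 0x00->0x0b len=7 : a7 0c 2f 8f 9f 52 a8
[3] 0x13->0x1e len=3 : fb 4d b9
query mem[0x0f]=0x9f, mem[0x05]=0x52, mem[0x1a]=0x52, mem[0x0b]=0xa7, mem[0x20]=0xb9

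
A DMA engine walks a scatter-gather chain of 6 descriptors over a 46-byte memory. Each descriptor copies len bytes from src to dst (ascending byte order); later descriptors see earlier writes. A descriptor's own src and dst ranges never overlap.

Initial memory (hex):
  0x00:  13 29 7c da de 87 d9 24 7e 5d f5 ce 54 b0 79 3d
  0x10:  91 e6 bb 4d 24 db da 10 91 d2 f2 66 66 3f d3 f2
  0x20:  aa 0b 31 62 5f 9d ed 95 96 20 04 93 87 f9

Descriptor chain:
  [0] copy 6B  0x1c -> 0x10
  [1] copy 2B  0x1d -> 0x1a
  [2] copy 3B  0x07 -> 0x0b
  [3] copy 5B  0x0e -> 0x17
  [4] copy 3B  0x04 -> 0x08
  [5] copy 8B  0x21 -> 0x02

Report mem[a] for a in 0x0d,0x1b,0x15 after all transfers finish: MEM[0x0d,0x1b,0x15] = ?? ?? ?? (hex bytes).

MEM[0x0d,0x1b,0x15] = 5d d3 0b

#0 dst[0x10+6] := {0x66,0x3f,0xd3,0xf2,0xaa,0x0b}
#1 dst[0x1a+2] := {0x3f,0xd3}
#2 dst[0x0b+3] := {0x24,0x7e,0x5d}
#3 dst[0x17+5] := {0x79,0x3d,0x66,0x3f,0xd3}
#4 dst[0x08+3] := {0xde,0x87,0xd9}
#5 dst[0x02+8] := {0x0b,0x31,0x62,0x5f,0x9d,0xed,0x95,0x96}
query mem[0x0d]=0x5d, mem[0x1b]=0xd3, mem[0x15]=0x0b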